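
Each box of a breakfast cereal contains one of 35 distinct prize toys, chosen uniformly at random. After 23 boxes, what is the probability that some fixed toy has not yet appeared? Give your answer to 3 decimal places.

On each box the fixed toy fails to appear with probability 34/35.
P(still missing after 23) = (34/35)^23 = 0.5134.

0.513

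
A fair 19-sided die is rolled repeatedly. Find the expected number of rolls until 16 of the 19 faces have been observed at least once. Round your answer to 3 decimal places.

Going from k to k+1 distinct takes a geometric number of rolls with mean 19/(19-k).
Sum over k = 0,...,15: E = 19/19 + 19/18 + 19/17 + ... + 19/5 + 19/4 = 32.5737.

32.574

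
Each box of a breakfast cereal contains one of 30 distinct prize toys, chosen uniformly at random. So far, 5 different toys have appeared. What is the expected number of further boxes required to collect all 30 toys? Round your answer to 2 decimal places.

From k distinct to k+1 distinct takes on average 30/(30-k) boxes.
Sum over k = 5,...,29: E = 30/25 + 30/24 + 30/23 + ... + 30/2 + 30/1 = 114.479.

114.48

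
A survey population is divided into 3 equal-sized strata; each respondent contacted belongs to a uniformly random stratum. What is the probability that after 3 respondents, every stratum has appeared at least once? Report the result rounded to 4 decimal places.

0.2222

By inclusion–exclusion over which strata are missing,
P(all seen) = Σ_{j=0}^{3} (-1)^j C(3,j)((3-j)/3)^3
= 1.00000 - 0.88889 + 0.11111 - 0.00000
= 0.22222.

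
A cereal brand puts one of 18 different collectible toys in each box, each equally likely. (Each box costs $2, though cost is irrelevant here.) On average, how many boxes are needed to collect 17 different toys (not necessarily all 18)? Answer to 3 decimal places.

44.912

With k distinct toys already seen, the next new one arrives after an expected 18/(18-k) boxes.
Sum over k = 0,...,16: E = 18/18 + 18/17 + 18/16 + ... + 18/3 + 18/2 = 44.9119.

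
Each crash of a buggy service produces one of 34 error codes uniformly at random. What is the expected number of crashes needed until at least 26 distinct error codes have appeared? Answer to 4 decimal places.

Going from k to k+1 distinct takes a geometric number of crashes with mean 34/(34-k).
Sum over k = 0,...,25: E = 34/34 + 34/33 + 34/32 + ... + 34/10 + 34/9 = 47.61200.

47.6120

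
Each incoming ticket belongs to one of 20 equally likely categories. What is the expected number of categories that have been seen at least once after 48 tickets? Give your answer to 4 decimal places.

18.2948

For each category, P(seen in 48 tickets) = 1 - (19/20)^48 = 0.91474.
By linearity of expectation, E[distinct seen] = 20·(1 - (19/20)^48) = 18.29485.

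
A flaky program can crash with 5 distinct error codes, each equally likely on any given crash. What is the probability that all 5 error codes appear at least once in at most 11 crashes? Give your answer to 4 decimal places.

By inclusion–exclusion over which error codes are missing,
P(all seen) = Σ_{j=0}^{5} (-1)^j C(5,j)((5-j)/5)^11
= 1.00000 - 0.42950 + 0.03628 - 0.00042 + 0.00000 - 0.00000
= 0.60636.

0.6064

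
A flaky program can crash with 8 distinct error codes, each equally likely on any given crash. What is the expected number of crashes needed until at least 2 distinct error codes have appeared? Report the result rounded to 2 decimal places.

Going from k to k+1 distinct takes a geometric number of crashes with mean 8/(8-k).
Sum over k = 0,...,1: E = 8/8 + 8/7 = 2.143.

2.14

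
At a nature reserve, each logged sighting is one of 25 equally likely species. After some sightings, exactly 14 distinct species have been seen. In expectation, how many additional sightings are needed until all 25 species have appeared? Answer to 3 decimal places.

75.497

The wait to go from k to k+1 distinct species is geometric with mean 25/(25-k).
Sum over k = 14,...,24: E = 25/11 + 25/10 + 25/9 + ... + 25/2 + 25/1 = 75.4969.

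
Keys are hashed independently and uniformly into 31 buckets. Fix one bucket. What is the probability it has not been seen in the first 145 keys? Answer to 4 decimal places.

0.0086

Each key misses the fixed bucket with probability (31-1)/31 = 30/31, independently.
P(still missing after 145) = (30/31)^145 = 0.00861.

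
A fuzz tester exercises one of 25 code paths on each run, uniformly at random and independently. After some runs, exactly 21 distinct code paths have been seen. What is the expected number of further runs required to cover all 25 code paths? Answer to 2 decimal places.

52.08

With k distinct code paths already seen, the next new one takes an expected 25/(25-k) runs.
Sum over k = 21,...,24: E = 25/4 + 25/3 + 25/2 + 25/1 = 52.083.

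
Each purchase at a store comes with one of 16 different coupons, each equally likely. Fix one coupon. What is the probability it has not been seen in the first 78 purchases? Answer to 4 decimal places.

On each purchase the fixed coupon fails to appear with probability 15/16.
P(still missing after 78) = (15/16)^78 = 0.00651.

0.0065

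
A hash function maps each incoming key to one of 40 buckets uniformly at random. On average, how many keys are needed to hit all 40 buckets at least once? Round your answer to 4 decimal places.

171.1417

The wait to go from k to k+1 distinct buckets is geometric with mean 40/(40-k).
E[T] = 40/40 + 40/39 + 40/38 + ... + 40/2 + 40/1 = 40·H_{40}.
H_{40} = 4.27854, so E[T] = 171.14172.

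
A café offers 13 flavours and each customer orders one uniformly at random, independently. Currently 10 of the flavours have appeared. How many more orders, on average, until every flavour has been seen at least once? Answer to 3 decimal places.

With k distinct flavours already seen, the next new one takes an expected 13/(13-k) orders.
Sum over k = 10,...,12: E = 13/3 + 13/2 + 13/1 = 23.8333.

23.833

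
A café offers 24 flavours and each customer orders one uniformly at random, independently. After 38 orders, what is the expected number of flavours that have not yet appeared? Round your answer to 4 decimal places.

4.7626

For each flavour, P(unseen after 38) = (23/24)^38 = 0.19844.
By linearity of expectation, E[unseen] = 24·(23/24)^38 = 4.76257.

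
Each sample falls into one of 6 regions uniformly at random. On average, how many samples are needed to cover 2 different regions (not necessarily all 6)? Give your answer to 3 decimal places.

2.200

Going from k to k+1 distinct takes a geometric number of samples with mean 6/(6-k).
Sum over k = 0,...,1: E = 6/6 + 6/5 = 2.2000.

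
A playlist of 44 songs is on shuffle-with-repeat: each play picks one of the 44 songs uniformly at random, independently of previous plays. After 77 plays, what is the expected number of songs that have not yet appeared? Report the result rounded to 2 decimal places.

7.49

For each song, P(unseen after 77) = (43/44)^77 = 0.170.
By linearity of expectation, E[unseen] = 44·(43/44)^77 = 7.493.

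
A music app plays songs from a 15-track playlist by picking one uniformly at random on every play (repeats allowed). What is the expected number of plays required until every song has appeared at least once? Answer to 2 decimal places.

49.77

Split into phases: going from k distinct to k+1 distinct takes on average 15/(15-k) plays.
E[T] = 15/15 + 15/14 + 15/13 + ... + 15/2 + 15/1 = 15·H_{15}.
H_{15} = 3.318, so E[T] = 49.773.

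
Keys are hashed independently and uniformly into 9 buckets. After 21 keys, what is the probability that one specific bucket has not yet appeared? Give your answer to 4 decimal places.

0.0843

On each key the fixed bucket fails to appear with probability 8/9.
P(still missing after 21) = (8/9)^21 = 0.08429.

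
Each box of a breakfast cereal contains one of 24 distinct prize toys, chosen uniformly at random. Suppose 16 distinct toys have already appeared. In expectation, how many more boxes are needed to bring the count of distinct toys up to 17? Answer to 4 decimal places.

3.0000

From k distinct to k+1 distinct takes on average 24/(24-k) boxes.
Only the k = 16 term is needed: E = 24/8 = 3.00000.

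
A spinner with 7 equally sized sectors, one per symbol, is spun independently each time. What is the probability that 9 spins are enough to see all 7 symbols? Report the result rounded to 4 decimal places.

0.0577

By inclusion–exclusion over which symbols are missing,
P(all seen) = Σ_{j=0}^{7} (-1)^j C(7,j)((7-j)/7)^9
= 1.00000 - 1.74814 + 1.01641 - 0.22737 + 0.01707 - 0.00027 + 0.00000 - 0.00000
= 0.05770.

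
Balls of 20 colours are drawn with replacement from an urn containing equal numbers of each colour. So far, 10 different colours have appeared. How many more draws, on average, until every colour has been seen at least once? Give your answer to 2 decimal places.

58.58

The wait to go from k to k+1 distinct colours is geometric with mean 20/(20-k).
Sum over k = 10,...,19: E = 20/10 + 20/9 + 20/8 + ... + 20/2 + 20/1 = 58.579.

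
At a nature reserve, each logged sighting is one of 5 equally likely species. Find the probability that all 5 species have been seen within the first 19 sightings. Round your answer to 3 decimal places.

0.929

Let A_i be the event that species i is missing after 19 sightings. By inclusion–exclusion on the A_i,
P(all seen) = Σ_{j=0}^{5} (-1)^j C(5,j)((5-j)/5)^19
= 1.0000 - 0.0721 + 0.0006 - 0.0000 + 0.0000 - 0.0000
= 0.9286.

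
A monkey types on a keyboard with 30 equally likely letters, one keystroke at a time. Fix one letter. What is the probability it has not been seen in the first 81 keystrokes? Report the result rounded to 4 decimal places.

0.0642

Each keystroke misses the fixed letter with probability (30-1)/30 = 29/30, independently.
P(still missing after 81) = (29/30)^81 = 0.06418.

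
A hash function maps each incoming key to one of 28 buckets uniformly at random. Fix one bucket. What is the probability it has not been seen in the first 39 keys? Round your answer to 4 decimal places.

0.2421

On each key the fixed bucket fails to appear with probability 27/28.
P(still missing after 39) = (27/28)^39 = 0.24212.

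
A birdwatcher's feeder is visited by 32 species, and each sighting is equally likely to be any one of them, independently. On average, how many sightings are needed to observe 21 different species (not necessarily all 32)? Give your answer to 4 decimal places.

33.2358

Going from k to k+1 distinct takes a geometric number of sightings with mean 32/(32-k).
Sum over k = 0,...,20: E = 32/32 + 32/31 + 32/30 + ... + 32/13 + 32/12 = 33.23577.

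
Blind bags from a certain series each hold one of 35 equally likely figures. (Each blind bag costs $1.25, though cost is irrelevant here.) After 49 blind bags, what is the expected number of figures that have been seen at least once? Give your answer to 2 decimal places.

26.54

For each figure, P(seen in 49 blind bags) = 1 - (34/35)^49 = 0.758.
By linearity of expectation, E[distinct seen] = 35·(1 - (34/35)^49) = 26.543.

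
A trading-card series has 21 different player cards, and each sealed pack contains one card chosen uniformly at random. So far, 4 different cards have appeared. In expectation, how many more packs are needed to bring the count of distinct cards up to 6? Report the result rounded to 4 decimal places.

2.5478

The wait to go from k to k+1 distinct cards is geometric with mean 21/(21-k).
Sum over k = 4,...,5: E = 21/17 + 21/16 = 2.54779.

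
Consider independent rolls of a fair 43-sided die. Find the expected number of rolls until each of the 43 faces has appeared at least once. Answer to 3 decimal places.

187.050

The wait to go from k to k+1 distinct faces is geometric with mean 43/(43-k).
E[T] = 43/43 + 43/42 + 43/41 + ... + 43/2 + 43/1 = 43·H_{43}.
H_{43} = 4.3500, so E[T] = 187.0499.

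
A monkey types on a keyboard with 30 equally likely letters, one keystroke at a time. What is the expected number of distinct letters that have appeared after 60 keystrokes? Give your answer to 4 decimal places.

26.0760

For each letter, P(seen in 60 keystrokes) = 1 - (29/30)^60 = 0.86920.
By linearity of expectation, E[distinct seen] = 30·(1 - (29/30)^60) = 26.07603.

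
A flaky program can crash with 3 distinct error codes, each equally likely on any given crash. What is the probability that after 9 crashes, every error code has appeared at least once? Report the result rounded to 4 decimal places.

0.9221

By inclusion–exclusion over which error codes are missing,
P(all seen) = Σ_{j=0}^{3} (-1)^j C(3,j)((3-j)/3)^9
= 1.00000 - 0.07804 + 0.00015 - 0.00000
= 0.92212.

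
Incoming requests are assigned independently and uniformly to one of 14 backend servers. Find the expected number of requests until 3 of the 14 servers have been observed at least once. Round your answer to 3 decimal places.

With k distinct servers already seen, the next new one arrives after an expected 14/(14-k) requests.
Sum over k = 0,...,2: E = 14/14 + 14/13 + 14/12 = 3.2436.

3.244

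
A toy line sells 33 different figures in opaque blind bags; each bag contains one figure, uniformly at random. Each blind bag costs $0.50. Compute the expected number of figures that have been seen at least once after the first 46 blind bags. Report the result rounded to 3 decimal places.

For each figure, P(seen in 46 blind bags) = 1 - (32/33)^46 = 0.7572.
By linearity of expectation, E[distinct seen] = 33·(1 - (32/33)^46) = 24.9874.

24.987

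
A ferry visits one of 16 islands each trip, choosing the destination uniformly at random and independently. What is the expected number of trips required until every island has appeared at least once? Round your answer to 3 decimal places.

54.092

Split into phases: going from k distinct to k+1 distinct takes on average 16/(16-k) trips.
E[T] = 16/16 + 16/15 + 16/14 + ... + 16/2 + 16/1 = 16·H_{16}.
H_{16} = 3.3807, so E[T] = 54.0917.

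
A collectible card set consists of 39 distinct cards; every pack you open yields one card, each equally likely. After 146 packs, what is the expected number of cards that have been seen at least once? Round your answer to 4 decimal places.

For each card, P(seen in 146 packs) = 1 - (38/39)^146 = 0.97746.
By linearity of expectation, E[distinct seen] = 39·(1 - (38/39)^146) = 38.12090.

38.1209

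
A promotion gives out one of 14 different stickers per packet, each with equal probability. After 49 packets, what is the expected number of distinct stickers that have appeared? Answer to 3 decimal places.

For each sticker, P(seen in 49 packets) = 1 - (13/14)^49 = 0.9735.
By linearity of expectation, E[distinct seen] = 14·(1 - (13/14)^49) = 13.6293.

13.629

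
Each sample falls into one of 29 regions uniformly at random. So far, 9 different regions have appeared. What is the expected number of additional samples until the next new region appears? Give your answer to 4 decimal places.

Each sample yields a new region with probability (29-9)/29 = 20/29, so the wait is geometric with mean 29/20.
E = 29/20 = 1.45000.

1.4500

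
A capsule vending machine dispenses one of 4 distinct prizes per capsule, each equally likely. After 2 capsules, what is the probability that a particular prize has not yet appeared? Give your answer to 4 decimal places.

0.5625

On each capsule the fixed prize fails to appear with probability 3/4.
P(still missing after 2) = (3/4)^2 = 0.56250.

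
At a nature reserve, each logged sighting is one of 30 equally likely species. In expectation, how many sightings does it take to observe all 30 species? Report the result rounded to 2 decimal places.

119.85

After k distinct species have appeared, the next sighting gives a new one with probability (30-k)/30, so the expected wait for the (k+1)-th is 30/(30-k).
E[T] = 30/30 + 30/29 + 30/28 + ... + 30/2 + 30/1 = 30·H_{30}.
H_{30} = 3.995, so E[T] = 119.850.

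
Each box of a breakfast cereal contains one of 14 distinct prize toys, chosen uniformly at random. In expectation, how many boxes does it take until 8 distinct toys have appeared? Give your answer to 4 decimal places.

With k distinct toys already seen, the next new one arrives after an expected 14/(14-k) boxes.
Sum over k = 0,...,7: E = 14/14 + 14/13 + 14/12 + ... + 14/8 + 14/7 = 11.22187.

11.2219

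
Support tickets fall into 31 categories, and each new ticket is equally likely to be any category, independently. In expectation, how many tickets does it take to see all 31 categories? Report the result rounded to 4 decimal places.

124.8446

The wait to go from k to k+1 distinct categories is geometric with mean 31/(31-k).
E[T] = 31/31 + 31/30 + 31/29 + ... + 31/2 + 31/1 = 31·H_{31}.
H_{31} = 4.02725, so E[T] = 124.84460.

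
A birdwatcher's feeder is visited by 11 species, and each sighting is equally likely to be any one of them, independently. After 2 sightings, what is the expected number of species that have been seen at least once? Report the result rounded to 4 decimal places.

For each species, P(seen in 2 sightings) = 1 - (10/11)^2 = 0.17355.
By linearity of expectation, E[distinct seen] = 11·(1 - (10/11)^2) = 1.90909.

1.9091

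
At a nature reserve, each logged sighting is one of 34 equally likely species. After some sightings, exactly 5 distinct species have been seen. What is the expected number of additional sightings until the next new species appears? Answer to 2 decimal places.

Each sighting yields a new species with probability (34-5)/34 = 29/34, so the wait is geometric with mean 34/29.
E = 34/29 = 1.172.

1.17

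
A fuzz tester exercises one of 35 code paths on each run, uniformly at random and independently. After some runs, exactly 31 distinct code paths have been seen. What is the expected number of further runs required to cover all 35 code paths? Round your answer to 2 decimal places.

The wait to go from k to k+1 distinct code paths is geometric with mean 35/(35-k).
Sum over k = 31,...,34: E = 35/4 + 35/3 + 35/2 + 35/1 = 72.917.

72.92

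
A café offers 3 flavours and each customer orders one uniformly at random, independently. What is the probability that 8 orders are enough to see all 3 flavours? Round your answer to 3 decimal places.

0.883

Let A_i be the event that flavour i is missing after 8 orders. By inclusion–exclusion on the A_i,
P(all seen) = Σ_{j=0}^{3} (-1)^j C(3,j)((3-j)/3)^8
= 1.0000 - 0.1171 + 0.0005 - 0.0000
= 0.8834.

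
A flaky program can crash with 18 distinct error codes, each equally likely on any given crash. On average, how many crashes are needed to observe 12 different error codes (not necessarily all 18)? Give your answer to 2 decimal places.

18.81

With k distinct error codes already seen, the next new one arrives after an expected 18/(18-k) crashes.
Sum over k = 0,...,11: E = 18/18 + 18/17 + 18/16 + ... + 18/8 + 18/7 = 18.812.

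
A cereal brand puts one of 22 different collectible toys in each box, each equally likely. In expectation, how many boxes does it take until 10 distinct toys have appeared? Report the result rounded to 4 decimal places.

With k distinct toys already seen, the next new one arrives after an expected 22/(22-k) boxes.
Sum over k = 0,...,9: E = 22/22 + 22/21 + 22/20 + ... + 22/14 + 22/13 = 12.92726.

12.9273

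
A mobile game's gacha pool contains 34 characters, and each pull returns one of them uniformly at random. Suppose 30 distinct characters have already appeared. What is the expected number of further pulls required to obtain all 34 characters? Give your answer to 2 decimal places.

From k distinct to k+1 distinct takes on average 34/(34-k) pulls.
Sum over k = 30,...,33: E = 34/4 + 34/3 + 34/2 + 34/1 = 70.833.

70.83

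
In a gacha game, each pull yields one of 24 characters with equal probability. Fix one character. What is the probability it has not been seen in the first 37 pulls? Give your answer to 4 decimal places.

Each pull misses the fixed character with probability (24-1)/24 = 23/24, independently.
P(still missing after 37) = (23/24)^37 = 0.20707.

0.2071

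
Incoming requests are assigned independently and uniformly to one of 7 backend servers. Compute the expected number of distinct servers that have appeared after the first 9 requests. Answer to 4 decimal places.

5.2519

For each server, P(seen in 9 requests) = 1 - (6/7)^9 = 0.75027.
By linearity of expectation, E[distinct seen] = 7·(1 - (6/7)^9) = 5.25186.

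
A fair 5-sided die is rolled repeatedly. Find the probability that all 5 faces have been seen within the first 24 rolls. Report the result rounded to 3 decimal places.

Let A_i be the event that face i is missing after 24 rolls. By inclusion–exclusion on the A_i,
P(all seen) = Σ_{j=0}^{5} (-1)^j C(5,j)((5-j)/5)^24
= 1.0000 - 0.0236 + 0.0000 - 0.0000 + 0.0000 - 0.0000
= 0.9764.

0.976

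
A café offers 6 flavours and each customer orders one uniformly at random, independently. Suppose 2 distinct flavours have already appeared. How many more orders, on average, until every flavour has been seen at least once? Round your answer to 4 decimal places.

From k distinct to k+1 distinct takes on average 6/(6-k) orders.
Sum over k = 2,...,5: E = 6/4 + 6/3 + 6/2 + 6/1 = 12.50000.

12.5000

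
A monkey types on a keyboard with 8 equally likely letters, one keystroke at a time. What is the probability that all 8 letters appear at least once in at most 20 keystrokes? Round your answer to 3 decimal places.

By inclusion–exclusion over which letters are missing,
P(all seen) = Σ_{j=0}^{8} (-1)^j C(8,j)((8-j)/8)^20
= 1.0000 - 0.5537 + 0.0888 - 0.0046 + 0.0001 - 0.0000 + 0.0000 - 0.0000 + 0.0000
= 0.5306.

0.531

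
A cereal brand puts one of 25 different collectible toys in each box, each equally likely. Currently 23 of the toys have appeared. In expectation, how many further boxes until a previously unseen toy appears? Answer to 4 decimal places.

12.5000

Each box yields a new toy with probability (25-23)/25 = 2/25, so the wait is geometric with mean 25/2.
E = 25/2 = 12.50000.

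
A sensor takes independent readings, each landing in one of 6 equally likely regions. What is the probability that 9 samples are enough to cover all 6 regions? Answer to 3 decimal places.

0.189

By inclusion–exclusion over which regions are missing,
P(all seen) = Σ_{j=0}^{6} (-1)^j C(6,j)((6-j)/6)^9
= 1.0000 - 1.1628 + 0.3902 - 0.0391 + 0.0008 - 0.0000 + 0.0000
= 0.1890.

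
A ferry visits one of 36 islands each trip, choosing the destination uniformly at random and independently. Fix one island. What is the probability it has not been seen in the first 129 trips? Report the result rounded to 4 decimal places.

Each trip misses the fixed island with probability (36-1)/36 = 35/36, independently.
P(still missing after 129) = (35/36)^129 = 0.02641.

0.0264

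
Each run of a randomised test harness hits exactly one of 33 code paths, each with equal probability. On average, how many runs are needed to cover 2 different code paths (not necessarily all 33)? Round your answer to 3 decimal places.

2.031

Going from k to k+1 distinct takes a geometric number of runs with mean 33/(33-k).
Sum over k = 0,...,1: E = 33/33 + 33/32 = 2.0313.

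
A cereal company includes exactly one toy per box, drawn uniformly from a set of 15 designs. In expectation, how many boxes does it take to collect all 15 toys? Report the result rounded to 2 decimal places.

49.77

Split into phases: going from k distinct to k+1 distinct takes on average 15/(15-k) boxes.
E[T] = 15/15 + 15/14 + 15/13 + ... + 15/2 + 15/1 = 15·H_{15}.
H_{15} = 3.318, so E[T] = 49.773.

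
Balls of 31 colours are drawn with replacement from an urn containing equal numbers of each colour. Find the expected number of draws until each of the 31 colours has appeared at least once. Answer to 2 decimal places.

The wait to go from k to k+1 distinct colours is geometric with mean 31/(31-k).
E[T] = 31/31 + 31/30 + 31/29 + ... + 31/2 + 31/1 = 31·H_{31}.
H_{31} = 4.027, so E[T] = 124.845.

124.84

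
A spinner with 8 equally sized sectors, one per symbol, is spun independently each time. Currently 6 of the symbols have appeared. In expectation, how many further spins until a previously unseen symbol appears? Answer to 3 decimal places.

The number of spins until the next new symbol is geometric with success probability 2/8, so its mean is 8/2.
E = 8/2 = 4.0000.

4.000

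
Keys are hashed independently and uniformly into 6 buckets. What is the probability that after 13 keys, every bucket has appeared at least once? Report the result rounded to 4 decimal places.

0.5139

Let A_i be the event that bucket i is missing after 13 keys. By inclusion–exclusion on the A_i,
P(all seen) = Σ_{j=0}^{6} (-1)^j C(6,j)((6-j)/6)^13
= 1.00000 - 0.56078 + 0.07707 - 0.00244 + 0.00001 - 0.00000 + 0.00000
= 0.51386.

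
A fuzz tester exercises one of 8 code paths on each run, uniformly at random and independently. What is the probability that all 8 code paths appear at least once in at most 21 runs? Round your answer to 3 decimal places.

0.579

Let A_i be the event that code path i is missing after 21 runs. By inclusion–exclusion on the A_i,
P(all seen) = Σ_{j=0}^{8} (-1)^j C(8,j)((8-j)/8)^21
= 1.0000 - 0.4845 + 0.0666 - 0.0029 + 0.0000 - 0.0000 + 0.0000 - 0.0000 + 0.0000
= 0.5793.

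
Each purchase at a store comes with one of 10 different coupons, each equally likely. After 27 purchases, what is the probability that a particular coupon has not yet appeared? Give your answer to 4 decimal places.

0.0581

On each purchase the fixed coupon fails to appear with probability 9/10.
P(still missing after 27) = (9/10)^27 = 0.05815.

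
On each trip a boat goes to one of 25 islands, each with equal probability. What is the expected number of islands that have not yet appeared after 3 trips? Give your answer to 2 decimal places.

For each island, P(unseen after 3) = (24/25)^3 = 0.885.
By linearity of expectation, E[unseen] = 25·(24/25)^3 = 22.118.

22.12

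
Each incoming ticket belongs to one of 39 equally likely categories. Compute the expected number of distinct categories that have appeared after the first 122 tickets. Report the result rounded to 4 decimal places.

For each category, P(seen in 122 tickets) = 1 - (38/39)^122 = 0.95795.
By linearity of expectation, E[distinct seen] = 39·(1 - (38/39)^122) = 37.36024.

37.3602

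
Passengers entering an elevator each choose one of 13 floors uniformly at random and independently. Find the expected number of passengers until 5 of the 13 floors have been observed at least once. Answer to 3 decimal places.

6.010

Going from k to k+1 distinct takes a geometric number of passengers with mean 13/(13-k).
Sum over k = 0,...,4: E = 13/13 + 13/12 + 13/11 + 13/10 + 13/9 = 6.0096.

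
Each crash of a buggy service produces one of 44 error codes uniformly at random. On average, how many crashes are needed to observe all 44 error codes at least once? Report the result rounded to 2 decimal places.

After k distinct error codes have appeared, the next crash gives a new one with probability (44-k)/44, so the expected wait for the (k+1)-th is 44/(44-k).
E[T] = 44/44 + 44/43 + 44/42 + ... + 44/2 + 44/1 = 44·H_{44}.
H_{44} = 4.373, so E[T] = 192.400.

192.40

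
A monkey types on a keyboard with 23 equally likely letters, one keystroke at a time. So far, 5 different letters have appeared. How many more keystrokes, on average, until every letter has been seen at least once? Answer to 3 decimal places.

From k distinct to k+1 distinct takes on average 23/(23-k) keystrokes.
Sum over k = 5,...,22: E = 23/18 + 23/17 + 23/16 + ... + 23/2 + 23/1 = 80.3875.

80.387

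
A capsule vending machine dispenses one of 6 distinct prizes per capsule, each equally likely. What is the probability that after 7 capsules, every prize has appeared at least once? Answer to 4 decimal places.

By inclusion–exclusion over which prizes are missing,
P(all seen) = Σ_{j=0}^{6} (-1)^j C(6,j)((6-j)/6)^7
= 1.00000 - 1.67449 + 0.87791 - 0.15625 + 0.00686 - 0.00002 + 0.00000
= 0.05401.

0.0540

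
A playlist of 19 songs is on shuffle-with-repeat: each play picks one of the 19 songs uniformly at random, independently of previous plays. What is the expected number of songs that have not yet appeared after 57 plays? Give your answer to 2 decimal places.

For each song, P(unseen after 57) = (18/19)^57 = 0.046.
By linearity of expectation, E[unseen] = 19·(18/19)^57 = 0.872.

0.87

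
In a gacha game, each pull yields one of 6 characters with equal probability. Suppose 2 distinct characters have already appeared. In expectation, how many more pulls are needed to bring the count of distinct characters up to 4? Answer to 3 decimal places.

With k distinct characters already seen, the next new one takes an expected 6/(6-k) pulls.
Sum over k = 2,...,3: E = 6/4 + 6/3 = 3.5000.

3.500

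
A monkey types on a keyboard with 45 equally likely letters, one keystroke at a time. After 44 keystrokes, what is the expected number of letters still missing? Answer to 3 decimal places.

16.741

For each letter, P(unseen after 44) = (44/45)^44 = 0.3720.
By linearity of expectation, E[unseen] = 45·(44/45)^44 = 16.7409.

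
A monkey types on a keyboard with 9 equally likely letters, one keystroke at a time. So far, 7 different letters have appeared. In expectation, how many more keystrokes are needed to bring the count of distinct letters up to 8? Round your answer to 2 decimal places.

From k distinct to k+1 distinct takes on average 9/(9-k) keystrokes.
Only the k = 7 term is needed: E = 9/2 = 4.500.

4.50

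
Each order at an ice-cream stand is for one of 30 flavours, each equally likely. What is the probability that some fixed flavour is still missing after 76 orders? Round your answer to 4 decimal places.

0.0760

Each order misses the fixed flavour with probability (30-1)/30 = 29/30, independently.
P(still missing after 76) = (29/30)^76 = 0.07604.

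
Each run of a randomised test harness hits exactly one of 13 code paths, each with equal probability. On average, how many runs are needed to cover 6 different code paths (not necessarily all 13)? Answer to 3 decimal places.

Going from k to k+1 distinct takes a geometric number of runs with mean 13/(13-k).
Sum over k = 0,...,5: E = 13/13 + 13/12 + 13/11 + 13/10 + 13/9 + 13/8 = 7.6346.

7.635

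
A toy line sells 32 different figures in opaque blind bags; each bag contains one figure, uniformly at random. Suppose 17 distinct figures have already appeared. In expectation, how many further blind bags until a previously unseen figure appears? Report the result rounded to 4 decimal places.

Each blind bag yields a new figure with probability (32-17)/32 = 15/32, so the wait is geometric with mean 32/15.
E = 32/15 = 2.13333.

2.1333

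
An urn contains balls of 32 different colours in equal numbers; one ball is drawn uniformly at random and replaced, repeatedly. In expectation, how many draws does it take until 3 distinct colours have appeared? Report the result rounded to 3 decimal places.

With k distinct colours already seen, the next new one arrives after an expected 32/(32-k) draws.
Sum over k = 0,...,2: E = 32/32 + 32/31 + 32/30 = 3.0989.

3.099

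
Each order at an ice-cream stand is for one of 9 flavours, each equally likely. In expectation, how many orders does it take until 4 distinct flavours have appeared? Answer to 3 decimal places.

4.911

With k distinct flavours already seen, the next new one arrives after an expected 9/(9-k) orders.
Sum over k = 0,...,3: E = 9/9 + 9/8 + 9/7 + 9/6 = 4.9107.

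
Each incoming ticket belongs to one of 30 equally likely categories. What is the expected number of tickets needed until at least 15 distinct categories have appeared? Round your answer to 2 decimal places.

20.30

With k distinct categories already seen, the next new one arrives after an expected 30/(30-k) tickets.
Sum over k = 0,...,14: E = 30/30 + 30/29 + 30/28 + ... + 30/17 + 30/16 = 20.303.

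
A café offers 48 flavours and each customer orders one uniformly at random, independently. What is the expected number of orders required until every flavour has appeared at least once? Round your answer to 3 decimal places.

214.022

After k distinct flavours have appeared, the next order gives a new one with probability (48-k)/48, so the expected wait for the (k+1)-th is 48/(48-k).
E[T] = 48/48 + 48/47 + 48/46 + ... + 48/2 + 48/1 = 48·H_{48}.
H_{48} = 4.4588, so E[T] = 214.0223.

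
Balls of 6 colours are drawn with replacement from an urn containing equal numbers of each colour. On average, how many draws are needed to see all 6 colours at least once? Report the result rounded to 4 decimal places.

14.7000

Split into phases: going from k distinct to k+1 distinct takes on average 6/(6-k) draws.
E[T] = 6/6 + 6/5 + 6/4 + 6/3 + 6/2 + 6/1 = 6·H_{6}.
H_{6} = 2.45000, so E[T] = 14.70000.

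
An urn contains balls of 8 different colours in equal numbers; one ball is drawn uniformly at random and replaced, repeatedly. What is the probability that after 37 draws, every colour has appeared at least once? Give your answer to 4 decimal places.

By inclusion–exclusion over which colours are missing,
P(all seen) = Σ_{j=0}^{8} (-1)^j C(8,j)((8-j)/8)^37
= 1.00000 - 0.05720 + 0.00067 - 0.00000 + 0.00000 - 0.00000 + 0.00000 - 0.00000 + 0.00000
= 0.94347.

0.9435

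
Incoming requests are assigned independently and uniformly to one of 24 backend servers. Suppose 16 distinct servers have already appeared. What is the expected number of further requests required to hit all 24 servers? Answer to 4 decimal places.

65.2286

From k distinct to k+1 distinct takes on average 24/(24-k) requests.
Sum over k = 16,...,23: E = 24/8 + 24/7 + 24/6 + ... + 24/2 + 24/1 = 65.22857.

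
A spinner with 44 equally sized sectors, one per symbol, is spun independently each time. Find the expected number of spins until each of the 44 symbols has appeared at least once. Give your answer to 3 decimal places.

192.400

The wait to go from k to k+1 distinct symbols is geometric with mean 44/(44-k).
E[T] = 44/44 + 44/43 + 44/42 + ... + 44/2 + 44/1 = 44·H_{44}.
H_{44} = 4.3727, so E[T] = 192.3999.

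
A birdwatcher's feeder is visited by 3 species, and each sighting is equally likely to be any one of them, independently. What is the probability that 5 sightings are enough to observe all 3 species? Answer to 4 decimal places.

0.6173

By inclusion–exclusion over which species are missing,
P(all seen) = Σ_{j=0}^{3} (-1)^j C(3,j)((3-j)/3)^5
= 1.00000 - 0.39506 + 0.01235 - 0.00000
= 0.61728.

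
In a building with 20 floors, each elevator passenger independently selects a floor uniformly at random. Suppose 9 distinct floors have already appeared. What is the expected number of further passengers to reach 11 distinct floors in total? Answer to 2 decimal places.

From k distinct to k+1 distinct takes on average 20/(20-k) passengers.
Sum over k = 9,...,10: E = 20/11 + 20/10 = 3.818.

3.82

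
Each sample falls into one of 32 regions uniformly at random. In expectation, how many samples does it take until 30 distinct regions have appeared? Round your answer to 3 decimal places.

With k distinct regions already seen, the next new one arrives after an expected 32/(32-k) samples.
Sum over k = 0,...,29: E = 32/32 + 32/31 + 32/30 + ... + 32/4 + 32/3 = 81.8718.

81.872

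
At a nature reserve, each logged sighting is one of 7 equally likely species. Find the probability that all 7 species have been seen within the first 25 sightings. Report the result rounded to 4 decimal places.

0.8562

Let A_i be the event that species i is missing after 25 sightings. By inclusion–exclusion on the A_i,
P(all seen) = Σ_{j=0}^{7} (-1)^j C(7,j)((7-j)/7)^25
= 1.00000 - 0.14840 + 0.00467 - 0.00003 + 0.00000 - 0.00000 + 0.00000 - 0.00000
= 0.85624.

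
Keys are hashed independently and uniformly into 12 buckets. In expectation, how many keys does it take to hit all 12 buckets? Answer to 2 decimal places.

37.24

The wait to go from k to k+1 distinct buckets is geometric with mean 12/(12-k).
E[T] = 12/12 + 12/11 + 12/10 + ... + 12/2 + 12/1 = 12·H_{12}.
H_{12} = 3.103, so E[T] = 37.239.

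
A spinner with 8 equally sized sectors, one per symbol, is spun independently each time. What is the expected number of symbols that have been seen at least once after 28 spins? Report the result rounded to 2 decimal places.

For each symbol, P(seen in 28 spins) = 1 - (7/8)^28 = 0.976.
By linearity of expectation, E[distinct seen] = 8·(1 - (7/8)^28) = 7.810.

7.81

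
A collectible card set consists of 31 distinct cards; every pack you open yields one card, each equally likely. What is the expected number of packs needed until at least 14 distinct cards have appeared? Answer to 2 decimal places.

18.22

Going from k to k+1 distinct takes a geometric number of packs with mean 31/(31-k).
Sum over k = 0,...,13: E = 31/31 + 31/30 + 31/29 + ... + 31/19 + 31/18 = 18.218.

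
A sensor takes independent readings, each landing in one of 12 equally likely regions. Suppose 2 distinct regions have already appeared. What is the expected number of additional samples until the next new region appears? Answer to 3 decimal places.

The number of samples until the next new region is geometric with success probability 10/12, so its mean is 12/10.
E = 12/10 = 1.2000.

1.200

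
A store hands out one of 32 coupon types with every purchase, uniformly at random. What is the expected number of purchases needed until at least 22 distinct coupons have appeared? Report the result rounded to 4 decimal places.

With k distinct coupons already seen, the next new one arrives after an expected 32/(32-k) purchases.
Sum over k = 0,...,21: E = 32/32 + 32/31 + 32/30 + ... + 32/12 + 32/11 = 36.14486.

36.1449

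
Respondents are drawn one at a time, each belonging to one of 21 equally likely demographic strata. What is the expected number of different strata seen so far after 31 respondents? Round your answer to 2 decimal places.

For each stratum, P(seen in 31 respondents) = 1 - (20/21)^31 = 0.780.
By linearity of expectation, E[distinct seen] = 21·(1 - (20/21)^31) = 16.372.

16.37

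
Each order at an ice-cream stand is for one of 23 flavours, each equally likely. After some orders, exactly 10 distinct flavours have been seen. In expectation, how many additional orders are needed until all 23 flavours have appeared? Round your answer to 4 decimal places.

From k distinct to k+1 distinct takes on average 23/(23-k) orders.
Sum over k = 10,...,22: E = 23/13 + 23/12 + 23/11 + ... + 23/2 + 23/1 = 73.14308.

73.1431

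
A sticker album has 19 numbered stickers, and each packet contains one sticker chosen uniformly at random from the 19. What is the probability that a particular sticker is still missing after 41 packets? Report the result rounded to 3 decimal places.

Each packet misses the fixed sticker with probability (19-1)/19 = 18/19, independently.
P(still missing after 41) = (18/19)^41 = 0.1090.

0.109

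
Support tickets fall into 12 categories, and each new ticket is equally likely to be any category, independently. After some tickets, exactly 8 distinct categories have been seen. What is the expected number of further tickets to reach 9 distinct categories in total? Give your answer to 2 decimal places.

With k distinct categories already seen, the next new one takes an expected 12/(12-k) tickets.
Only the k = 8 term is needed: E = 12/4 = 3.000.

3.00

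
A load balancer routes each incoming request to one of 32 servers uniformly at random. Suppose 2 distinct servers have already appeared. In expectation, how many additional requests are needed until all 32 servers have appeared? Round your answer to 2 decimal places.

The wait to go from k to k+1 distinct servers is geometric with mean 32/(32-k).
Sum over k = 2,...,31: E = 32/30 + 32/29 + 32/28 + ... + 32/2 + 32/1 = 127.840.

127.84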